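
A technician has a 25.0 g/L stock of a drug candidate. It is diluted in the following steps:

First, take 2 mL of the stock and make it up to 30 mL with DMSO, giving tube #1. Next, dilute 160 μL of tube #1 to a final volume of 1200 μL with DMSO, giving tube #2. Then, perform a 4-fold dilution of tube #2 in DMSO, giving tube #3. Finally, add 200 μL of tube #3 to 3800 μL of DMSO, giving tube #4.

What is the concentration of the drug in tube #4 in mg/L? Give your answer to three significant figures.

Step 1: 2 mL brought to 30 mL → factor 30/2 = 15
Step 2: 160 μL brought to 1200 μL → factor 1200/160 = 7.5
Step 3: 4-fold → factor 4
Step 4: 200 μL + 3800 μL = 4000 μL total → factor 4000/200 = 20
Overall dilution factor = 15 × 7.5 × 4 × 20 = 9000
Final = 25.0 g/L / 9000 = 0.002778 g/L = 2.78 mg/L

2.78 mg/L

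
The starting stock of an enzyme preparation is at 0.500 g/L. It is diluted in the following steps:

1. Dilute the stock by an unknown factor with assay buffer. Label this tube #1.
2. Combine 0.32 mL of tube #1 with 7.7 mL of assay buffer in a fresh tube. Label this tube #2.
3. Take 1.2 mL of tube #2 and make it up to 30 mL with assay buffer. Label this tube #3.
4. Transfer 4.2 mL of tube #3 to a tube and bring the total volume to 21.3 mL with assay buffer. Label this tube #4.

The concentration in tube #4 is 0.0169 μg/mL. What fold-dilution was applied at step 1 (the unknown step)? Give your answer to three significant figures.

Step 1: unknown factor x
Step 2: 0.32 mL + 7.7 mL = 8.02 mL total → factor 8.02/0.32 = 25.062
Step 3: 1.2 mL brought to 30 mL → factor 30/1.2 = 25
Step 4: 4.2 mL brought to 21.3 mL → factor 21.3/4.2 = 5.0714
Product of known-step factors = 3177.6
Overall factor = 0.500 g/L / (0.0169 μg/mL) = 29586
x = 29586 / 3177.6 = 9.31

9.31-fold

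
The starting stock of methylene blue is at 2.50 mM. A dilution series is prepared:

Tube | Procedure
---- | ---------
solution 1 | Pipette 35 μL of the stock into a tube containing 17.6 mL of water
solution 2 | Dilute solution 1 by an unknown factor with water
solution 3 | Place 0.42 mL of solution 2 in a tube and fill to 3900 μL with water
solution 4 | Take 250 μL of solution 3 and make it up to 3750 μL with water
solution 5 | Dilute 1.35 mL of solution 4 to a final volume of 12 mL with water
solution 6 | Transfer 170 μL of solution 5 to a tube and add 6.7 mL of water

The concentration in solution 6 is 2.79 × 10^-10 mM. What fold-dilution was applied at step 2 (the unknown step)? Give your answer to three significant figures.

355-fold

Step 1: 35 μL + 17.6 mL = 17635 μL total → factor 17635/35 = 503.86
Step 2: unknown factor x
Step 3: 0.42 mL brought to 3900 μL → factor 3.9/0.42 = 9.2857
Step 4: 250 μL brought to 3750 μL → factor 3750/250 = 15
Step 5: 1.35 mL brought to 12 mL → factor 12/1.35 = 8.8889
Step 6: 170 μL + 6.7 mL = 6870 μL total → factor 6870/170 = 40.412
Product of known-step factors = 2.521 × 10^7
Overall factor = 2.50 mM / (2.79 × 10^-10 mM) = 8.9606 × 10^9
x = 8.9606 × 10^9 / 2.521 × 10^7 = 355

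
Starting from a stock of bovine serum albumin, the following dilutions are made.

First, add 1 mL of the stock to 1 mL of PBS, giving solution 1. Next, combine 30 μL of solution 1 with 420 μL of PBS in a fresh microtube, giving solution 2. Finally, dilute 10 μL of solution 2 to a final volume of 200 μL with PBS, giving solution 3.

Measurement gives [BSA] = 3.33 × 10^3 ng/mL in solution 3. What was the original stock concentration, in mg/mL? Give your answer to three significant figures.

Step 1: 1 mL + 1 mL = 2 mL total → factor 2/1 = 2
Step 2: 30 μL + 420 μL = 450 μL total → factor 450/30 = 15
Step 3: 10 μL brought to 200 μL → factor 200/10 = 20
Overall dilution factor = 2 × 15 × 20 = 600
Stock = 3.33 × 10^3 ng/mL × 600 = 1.998 × 10^6 ng/mL = 2.00 mg/mL

2.00 mg/mL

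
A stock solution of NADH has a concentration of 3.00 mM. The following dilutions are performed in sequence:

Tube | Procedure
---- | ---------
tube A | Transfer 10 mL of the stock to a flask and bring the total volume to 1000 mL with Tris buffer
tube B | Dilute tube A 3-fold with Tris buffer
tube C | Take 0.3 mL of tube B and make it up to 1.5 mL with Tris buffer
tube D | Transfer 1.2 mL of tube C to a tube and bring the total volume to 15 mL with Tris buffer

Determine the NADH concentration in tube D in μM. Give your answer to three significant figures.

Step 1: 10 mL brought to 1000 mL → factor 1000/10 = 100
Step 2: 3-fold → factor 3
Step 3: 0.3 mL brought to 1.5 mL → factor 1.5/0.3 = 5
Step 4: 1.2 mL brought to 15 mL → factor 15/1.2 = 12.5
Overall dilution factor = 100 × 3 × 5 × 12.5 = 18750
Final = 3.00 mM / 18750 = 0.0001600 mM = 0.160 μM

0.160 μM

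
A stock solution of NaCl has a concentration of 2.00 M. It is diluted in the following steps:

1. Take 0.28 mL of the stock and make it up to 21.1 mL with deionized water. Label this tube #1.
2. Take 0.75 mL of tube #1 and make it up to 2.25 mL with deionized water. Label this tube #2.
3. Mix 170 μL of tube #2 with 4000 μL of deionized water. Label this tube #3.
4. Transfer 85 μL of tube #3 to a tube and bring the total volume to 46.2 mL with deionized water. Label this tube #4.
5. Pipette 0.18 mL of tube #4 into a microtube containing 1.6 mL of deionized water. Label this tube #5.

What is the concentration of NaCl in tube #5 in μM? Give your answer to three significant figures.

Step 1: 0.28 mL brought to 21.1 mL → factor 21.1/0.28 = 75.357
Step 2: 0.75 mL brought to 2.25 mL → factor 2.25/0.75 = 3
Step 3: 170 μL + 4000 μL = 4170 μL total → factor 4170/170 = 24.529
Step 4: 85 μL brought to 46.2 mL → factor 46200/85 = 543.53
Step 5: 0.18 mL + 1.6 mL = 1.78 mL total → factor 1.78/0.18 = 9.8889
Overall dilution factor = 75.357 × 3 × 24.529 × 543.53 × 9.8889 = 2.9806 × 10^7
Final = 2.00 M / 2.9806 × 10^7 = 6.710 × 10^-8 M = 0.0671 μM

0.0671 μM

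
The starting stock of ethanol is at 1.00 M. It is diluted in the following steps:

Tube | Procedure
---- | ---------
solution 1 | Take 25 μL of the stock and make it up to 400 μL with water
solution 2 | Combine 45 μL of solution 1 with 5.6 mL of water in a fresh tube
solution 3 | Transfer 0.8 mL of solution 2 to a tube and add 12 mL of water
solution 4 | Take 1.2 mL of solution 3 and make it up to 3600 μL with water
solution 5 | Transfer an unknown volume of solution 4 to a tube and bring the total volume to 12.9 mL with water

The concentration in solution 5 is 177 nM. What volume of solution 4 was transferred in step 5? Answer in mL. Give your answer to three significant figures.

Step 1: 25 μL brought to 400 μL → factor 400/25 = 16
Step 2: 45 μL + 5.6 mL = 5645 μL total → factor 5645/45 = 125.44
Step 3: 0.8 mL + 12 mL = 12.8 mL total → factor 12.8/0.8 = 16
Step 4: 1.2 mL brought to 3600 μL → factor 3.6/1.2 = 3
Step 5: v brought to 12.9 mL → factor = 12.9 mL/v
Product of known-step factors = 96341
Overall factor = 1.00 M / (177 nM) = 5.6497 × 10^6
Step-5 factor = 5.6497 × 10^6 / 96341 = 58.643
v = 12.9 mL / 58.643 = 0.220 mL

0.220 mL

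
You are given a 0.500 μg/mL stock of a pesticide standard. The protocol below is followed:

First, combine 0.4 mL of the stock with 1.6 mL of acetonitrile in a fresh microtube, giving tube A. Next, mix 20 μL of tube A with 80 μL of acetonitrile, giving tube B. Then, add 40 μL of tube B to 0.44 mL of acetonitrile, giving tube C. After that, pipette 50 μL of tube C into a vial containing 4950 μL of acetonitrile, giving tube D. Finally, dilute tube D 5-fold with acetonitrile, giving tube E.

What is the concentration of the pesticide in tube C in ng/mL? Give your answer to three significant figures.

Step 1: 0.4 mL + 1.6 mL = 2 mL total → factor 2/0.4 = 5
Step 2: 20 μL + 80 μL = 100 μL total → factor 100/20 = 5
Step 3: 40 μL + 0.44 mL = 480 μL total → factor 480/40 = 12
Dilution factor through tube C = 5 × 5 × 12 = 300
[tube C] = 0.500 μg/mL / 300 = 0.001667 μg/mL = 1.67 ng/mL

1.67 ng/mL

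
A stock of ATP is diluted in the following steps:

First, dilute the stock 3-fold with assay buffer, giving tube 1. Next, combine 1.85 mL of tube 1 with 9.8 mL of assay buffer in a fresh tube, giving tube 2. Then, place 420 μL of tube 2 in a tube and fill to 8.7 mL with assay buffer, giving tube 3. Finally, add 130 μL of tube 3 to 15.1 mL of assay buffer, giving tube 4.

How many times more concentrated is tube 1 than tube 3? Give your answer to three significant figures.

Step 1: 3-fold → factor 3
Step 2: 1.85 mL + 9.8 mL = 11.65 mL total → factor 11.65/1.85 = 6.2973
Step 3: 420 μL brought to 8.7 mL → factor 8700/420 = 20.714
Dilution factor to tube 1 = 3; to tube 3 = 391.33
[tube 1]/[tube 3] = (factor to tube 3)/(factor to tube 1) = 391.33/3 = 130

130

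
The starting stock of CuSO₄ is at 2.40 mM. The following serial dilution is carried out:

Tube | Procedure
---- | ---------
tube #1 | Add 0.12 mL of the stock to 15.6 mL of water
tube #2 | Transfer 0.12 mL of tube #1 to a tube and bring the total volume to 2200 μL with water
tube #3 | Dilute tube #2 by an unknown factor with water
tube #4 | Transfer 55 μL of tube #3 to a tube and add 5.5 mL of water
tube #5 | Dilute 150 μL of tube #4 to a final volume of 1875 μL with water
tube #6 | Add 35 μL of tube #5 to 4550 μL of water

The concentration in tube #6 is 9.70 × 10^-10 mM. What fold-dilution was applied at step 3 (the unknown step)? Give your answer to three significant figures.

6.23-fold

Step 1: 0.12 mL + 15.6 mL = 15.72 mL total → factor 15.72/0.12 = 131
Step 2: 0.12 mL brought to 2200 μL → factor 2.2/0.12 = 18.333
Step 3: unknown factor x
Step 4: 55 μL + 5.5 mL = 5555 μL total → factor 5555/55 = 101
Step 5: 150 μL brought to 1875 μL → factor 1875/150 = 12.5
Step 6: 35 μL + 4550 μL = 4585 μL total → factor 4585/35 = 131
Product of known-step factors = 3.9721 × 10^8
Overall factor = 2.40 mM / (9.70 × 10^-10 mM) = 2.4742 × 10^9
x = 2.4742 × 10^9 / 3.9721 × 10^8 = 6.23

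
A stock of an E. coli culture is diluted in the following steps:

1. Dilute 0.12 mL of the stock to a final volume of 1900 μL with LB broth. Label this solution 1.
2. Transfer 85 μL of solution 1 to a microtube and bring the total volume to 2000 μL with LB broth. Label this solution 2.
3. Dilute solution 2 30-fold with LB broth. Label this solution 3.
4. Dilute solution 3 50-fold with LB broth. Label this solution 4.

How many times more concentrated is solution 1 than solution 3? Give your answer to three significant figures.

706

Step 1: 0.12 mL brought to 1900 μL → factor 1.9/0.12 = 15.833
Step 2: 85 μL brought to 2000 μL → factor 2000/85 = 23.529
Step 3: 30-fold → factor 30
Dilution factor to solution 1 = 15.833; to solution 3 = 11176
[solution 1]/[solution 3] = (factor to solution 3)/(factor to solution 1) = 11176/15.833 = 706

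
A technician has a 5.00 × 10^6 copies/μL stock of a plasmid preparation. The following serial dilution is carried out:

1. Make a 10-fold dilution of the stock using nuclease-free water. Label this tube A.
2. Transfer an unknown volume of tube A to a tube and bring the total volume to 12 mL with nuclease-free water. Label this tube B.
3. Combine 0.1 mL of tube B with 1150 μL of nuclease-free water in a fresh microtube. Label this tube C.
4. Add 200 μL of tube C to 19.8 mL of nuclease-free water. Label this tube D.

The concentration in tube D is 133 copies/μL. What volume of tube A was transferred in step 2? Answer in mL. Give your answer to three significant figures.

3.99 mL

Step 1: 10-fold → factor 10
Step 2: v brought to 12 mL → factor = 12 mL/v
Step 3: 0.1 mL + 1150 μL = 1.25 mL total → factor 1.25/0.1 = 12.5
Step 4: 200 μL + 19.8 mL = 20000 μL total → factor 20000/200 = 100
Product of known-step factors = 12500
Overall factor = 5.00 × 10^6 copies/μL / (133 copies/μL) = 37594
Step-2 factor = 37594 / 12500 = 3.0075
v = 12 mL / 3.0075 = 3.99 mL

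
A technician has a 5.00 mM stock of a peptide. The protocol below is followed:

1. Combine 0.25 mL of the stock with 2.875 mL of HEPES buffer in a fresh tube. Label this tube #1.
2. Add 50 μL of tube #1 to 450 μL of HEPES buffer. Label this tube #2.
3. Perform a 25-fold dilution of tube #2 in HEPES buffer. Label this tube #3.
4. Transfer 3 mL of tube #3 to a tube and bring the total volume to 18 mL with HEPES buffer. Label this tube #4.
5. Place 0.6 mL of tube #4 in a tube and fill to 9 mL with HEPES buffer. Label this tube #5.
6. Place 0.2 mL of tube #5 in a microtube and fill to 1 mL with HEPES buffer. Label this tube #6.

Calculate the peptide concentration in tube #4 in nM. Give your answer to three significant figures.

267 nM

Step 1: 0.25 mL + 2.875 mL = 3.125 mL total → factor 3.125/0.25 = 12.5
Step 2: 50 μL + 450 μL = 500 μL total → factor 500/50 = 10
Step 3: 25-fold → factor 25
Step 4: 3 mL brought to 18 mL → factor 18/3 = 6
Dilution factor through tube #4 = 12.5 × 10 × 25 × 6 = 18750
[tube #4] = 5.00 mM / 18750 = 0.0002667 mM = 267 nM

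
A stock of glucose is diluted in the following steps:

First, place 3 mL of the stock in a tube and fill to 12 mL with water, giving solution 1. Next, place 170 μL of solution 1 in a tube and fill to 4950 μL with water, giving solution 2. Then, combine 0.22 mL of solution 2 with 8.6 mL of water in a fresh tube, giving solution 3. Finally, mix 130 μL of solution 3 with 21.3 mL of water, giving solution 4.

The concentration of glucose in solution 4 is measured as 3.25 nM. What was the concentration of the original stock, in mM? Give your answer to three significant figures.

2.50 mM

Step 1: 3 mL brought to 12 mL → factor 12/3 = 4
Step 2: 170 μL brought to 4950 μL → factor 4950/170 = 29.118
Step 3: 0.22 mL + 8.6 mL = 8.82 mL total → factor 8.82/0.22 = 40.091
Step 4: 130 μL + 21.3 mL = 21430 μL total → factor 21430/130 = 164.85
Overall dilution factor = 4 × 29.118 × 40.091 × 164.85 = 7.6973 × 10^5
Stock = 3.25 nM × 7.6973 × 10^5 = 2.502 × 10^6 nM = 2.50 mM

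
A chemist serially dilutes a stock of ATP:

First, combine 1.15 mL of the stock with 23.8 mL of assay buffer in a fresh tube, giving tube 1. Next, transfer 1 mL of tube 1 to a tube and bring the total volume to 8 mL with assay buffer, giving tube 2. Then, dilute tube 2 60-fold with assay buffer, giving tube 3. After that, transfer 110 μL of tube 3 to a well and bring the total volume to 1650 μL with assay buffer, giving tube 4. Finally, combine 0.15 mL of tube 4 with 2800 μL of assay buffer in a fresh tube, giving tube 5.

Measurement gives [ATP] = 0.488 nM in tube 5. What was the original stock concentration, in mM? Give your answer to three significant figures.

Step 1: 1.15 mL + 23.8 mL = 24.95 mL total → factor 24.95/1.15 = 21.696
Step 2: 1 mL brought to 8 mL → factor 8/1 = 8
Step 3: 60-fold → factor 60
Step 4: 110 μL brought to 1650 μL → factor 1650/110 = 15
Step 5: 0.15 mL + 2800 μL = 2.95 mL total → factor 2.95/0.15 = 19.667
Overall dilution factor = 21.696 × 8 × 60 × 15 × 19.667 = 3.0721 × 10^6
Stock = 0.488 nM × 3.0721 × 10^6 = 1.499 × 10^6 nM = 1.50 mM

1.50 mM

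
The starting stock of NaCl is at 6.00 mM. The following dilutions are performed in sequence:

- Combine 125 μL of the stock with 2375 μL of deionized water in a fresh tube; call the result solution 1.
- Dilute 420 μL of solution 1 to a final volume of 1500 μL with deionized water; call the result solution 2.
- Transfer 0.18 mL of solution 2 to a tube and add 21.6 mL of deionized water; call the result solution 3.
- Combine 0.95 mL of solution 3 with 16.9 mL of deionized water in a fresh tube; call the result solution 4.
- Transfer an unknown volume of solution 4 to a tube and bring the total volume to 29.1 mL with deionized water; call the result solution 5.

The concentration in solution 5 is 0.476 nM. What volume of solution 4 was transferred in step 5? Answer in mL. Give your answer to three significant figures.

0.375 mL

Step 1: 125 μL + 2375 μL = 2500 μL total → factor 2500/125 = 20
Step 2: 420 μL brought to 1500 μL → factor 1500/420 = 3.5714
Step 3: 0.18 mL + 21.6 mL = 21.78 mL total → factor 21.78/0.18 = 121
Step 4: 0.95 mL + 16.9 mL = 17.85 mL total → factor 17.85/0.95 = 18.789
Step 5: v brought to 29.1 mL → factor = 29.1 mL/v
Product of known-step factors = 1.6239 × 10^5
Overall factor = 6.00 mM / (0.476 nM) = 1.2605 × 10^7
Step-5 factor = 1.2605 × 10^7 / 1.6239 × 10^5 = 77.62
v = 29.1 mL / 77.62 = 0.375 mL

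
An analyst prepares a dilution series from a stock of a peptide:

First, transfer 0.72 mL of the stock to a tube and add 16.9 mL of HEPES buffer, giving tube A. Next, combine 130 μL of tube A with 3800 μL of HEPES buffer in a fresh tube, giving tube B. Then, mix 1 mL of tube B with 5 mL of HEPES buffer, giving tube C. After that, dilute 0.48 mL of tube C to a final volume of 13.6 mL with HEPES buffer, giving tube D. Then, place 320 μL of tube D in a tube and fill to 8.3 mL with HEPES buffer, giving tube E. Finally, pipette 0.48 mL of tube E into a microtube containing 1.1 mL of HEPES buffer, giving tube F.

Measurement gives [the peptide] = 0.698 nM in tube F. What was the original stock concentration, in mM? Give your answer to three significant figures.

7.49 mM

Step 1: 0.72 mL + 16.9 mL = 17.62 mL total → factor 17.62/0.72 = 24.472
Step 2: 130 μL + 3800 μL = 3930 μL total → factor 3930/130 = 30.231
Step 3: 1 mL + 5 mL = 6 mL total → factor 6/1 = 6
Step 4: 0.48 mL brought to 13.6 mL → factor 13.6/0.48 = 28.333
Step 5: 320 μL brought to 8.3 mL → factor 8300/320 = 25.938
Step 6: 0.48 mL + 1.1 mL = 1.58 mL total → factor 1.58/0.48 = 3.2917
Overall dilution factor = 24.472 × 30.231 × 6 × 28.333 × 25.938 × 3.2917 = 1.0738 × 10^7
Stock = 0.698 nM × 1.0738 × 10^7 = 7.495 × 10^6 nM = 7.49 mM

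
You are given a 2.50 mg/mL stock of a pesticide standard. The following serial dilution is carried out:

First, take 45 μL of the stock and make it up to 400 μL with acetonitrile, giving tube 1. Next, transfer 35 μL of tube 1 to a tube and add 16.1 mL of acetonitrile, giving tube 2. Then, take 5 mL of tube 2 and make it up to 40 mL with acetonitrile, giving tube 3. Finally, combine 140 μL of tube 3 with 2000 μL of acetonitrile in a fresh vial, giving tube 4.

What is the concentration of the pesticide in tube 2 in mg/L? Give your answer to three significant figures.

Step 1: 45 μL brought to 400 μL → factor 400/45 = 8.8889
Step 2: 35 μL + 16.1 mL = 16135 μL total → factor 16135/35 = 461
Dilution factor through tube 2 = 8.8889 × 461 = 4097.8
[tube 2] = 2.50 mg/mL / 4097.8 = 0.0006101 mg/mL = 0.610 mg/L

0.610 mg/L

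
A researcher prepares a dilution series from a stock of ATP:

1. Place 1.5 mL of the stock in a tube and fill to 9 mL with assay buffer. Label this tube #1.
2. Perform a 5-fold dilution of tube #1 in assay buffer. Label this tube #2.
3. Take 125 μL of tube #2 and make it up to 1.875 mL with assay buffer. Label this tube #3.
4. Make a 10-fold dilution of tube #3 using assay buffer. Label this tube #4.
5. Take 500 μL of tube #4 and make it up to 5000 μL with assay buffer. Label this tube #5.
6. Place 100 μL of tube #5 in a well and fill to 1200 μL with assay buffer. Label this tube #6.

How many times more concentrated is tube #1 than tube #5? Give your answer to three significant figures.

Step 1: 1.5 mL brought to 9 mL → factor 9/1.5 = 6
Step 2: 5-fold → factor 5
Step 3: 125 μL brought to 1.875 mL → factor 1875/125 = 15
Step 4: 10-fold → factor 10
Step 5: 500 μL brought to 5000 μL → factor 5000/500 = 10
Dilution factor to tube #1 = 6; to tube #5 = 45000
[tube #1]/[tube #5] = (factor to tube #5)/(factor to tube #1) = 45000/6 = 7.50 × 10^3

7.50 × 10^3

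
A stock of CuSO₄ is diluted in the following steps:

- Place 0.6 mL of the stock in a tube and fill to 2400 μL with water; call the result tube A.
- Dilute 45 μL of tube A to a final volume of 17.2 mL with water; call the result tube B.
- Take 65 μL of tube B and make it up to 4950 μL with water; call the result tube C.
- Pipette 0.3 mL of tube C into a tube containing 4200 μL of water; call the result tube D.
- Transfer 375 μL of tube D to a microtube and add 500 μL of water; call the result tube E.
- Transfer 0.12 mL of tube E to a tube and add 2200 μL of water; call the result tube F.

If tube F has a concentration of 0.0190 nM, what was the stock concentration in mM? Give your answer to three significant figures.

Step 1: 0.6 mL brought to 2400 μL → factor 2.4/0.6 = 4
Step 2: 45 μL brought to 17.2 mL → factor 17200/45 = 382.22
Step 3: 65 μL brought to 4950 μL → factor 4950/65 = 76.154
Step 4: 0.3 mL + 4200 μL = 4.5 mL total → factor 4.5/0.3 = 15
Step 5: 375 μL + 500 μL = 875 μL total → factor 875/375 = 2.3333
Step 6: 0.12 mL + 2200 μL = 2.32 mL total → factor 2.32/0.12 = 19.333
Overall dilution factor = 4 × 382.22 × 76.154 × 15 × 2.3333 × 19.333 = 7.8785 × 10^7
Stock = 0.0190 nM × 7.8785 × 10^7 = 1.497 × 10^6 nM = 1.50 mM

1.50 mM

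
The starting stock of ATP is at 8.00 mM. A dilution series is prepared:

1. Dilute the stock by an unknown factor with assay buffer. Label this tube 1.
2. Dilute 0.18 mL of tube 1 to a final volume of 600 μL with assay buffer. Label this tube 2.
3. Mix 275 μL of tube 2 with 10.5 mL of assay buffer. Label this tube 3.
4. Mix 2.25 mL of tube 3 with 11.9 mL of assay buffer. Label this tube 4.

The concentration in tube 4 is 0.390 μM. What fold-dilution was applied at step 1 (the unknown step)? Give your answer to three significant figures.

25.0-fold

Step 1: unknown factor x
Step 2: 0.18 mL brought to 600 μL → factor 0.6/0.18 = 3.3333
Step 3: 275 μL + 10.5 mL = 10775 μL total → factor 10775/275 = 39.182
Step 4: 2.25 mL + 11.9 mL = 14.15 mL total → factor 14.15/2.25 = 6.2889
Product of known-step factors = 821.37
Overall factor = 8.00 mM / (0.390 μM) = 20513
x = 20513 / 821.37 = 25.0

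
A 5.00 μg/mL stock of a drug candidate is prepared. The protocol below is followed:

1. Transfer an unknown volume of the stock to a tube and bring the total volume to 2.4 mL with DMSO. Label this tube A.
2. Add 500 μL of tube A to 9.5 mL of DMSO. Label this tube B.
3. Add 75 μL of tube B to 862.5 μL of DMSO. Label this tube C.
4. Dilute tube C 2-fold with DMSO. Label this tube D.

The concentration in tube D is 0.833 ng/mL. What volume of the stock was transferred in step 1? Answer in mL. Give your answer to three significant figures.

Step 1: v brought to 2.4 mL → factor = 2.4 mL/v
Step 2: 500 μL + 9.5 mL = 10000 μL total → factor 10000/500 = 20
Step 3: 75 μL + 862.5 μL = 937.5 μL total → factor 937.5/75 = 12.5
Step 4: 2-fold → factor 2
Product of known-step factors = 500
Overall factor = 5.00 μg/mL / (0.833 ng/mL) = 6002.4
Step-1 factor = 6002.4 / 500 = 12.005
v = 2.4 mL / 12.005 = 0.200 mL

0.200 mL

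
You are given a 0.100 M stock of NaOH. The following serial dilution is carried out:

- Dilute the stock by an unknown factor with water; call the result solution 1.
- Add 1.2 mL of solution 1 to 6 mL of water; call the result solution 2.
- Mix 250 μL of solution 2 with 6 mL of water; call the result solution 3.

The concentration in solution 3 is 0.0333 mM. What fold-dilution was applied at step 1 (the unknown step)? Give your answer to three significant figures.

Step 1: unknown factor x
Step 2: 1.2 mL + 6 mL = 7.2 mL total → factor 7.2/1.2 = 6
Step 3: 250 μL + 6 mL = 6250 μL total → factor 6250/250 = 25
Product of known-step factors = 150
Overall factor = 0.100 M / (0.0333 mM) = 3003
x = 3003 / 150 = 20.0

20.0-fold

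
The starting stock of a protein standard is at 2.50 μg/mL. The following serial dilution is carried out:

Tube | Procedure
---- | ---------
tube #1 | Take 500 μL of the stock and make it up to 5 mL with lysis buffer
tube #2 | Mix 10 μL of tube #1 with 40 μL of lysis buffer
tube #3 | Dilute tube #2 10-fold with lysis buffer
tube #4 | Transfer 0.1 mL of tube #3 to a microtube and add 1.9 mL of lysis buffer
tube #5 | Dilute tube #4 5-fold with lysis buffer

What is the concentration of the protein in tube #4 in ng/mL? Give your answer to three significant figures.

Step 1: 500 μL brought to 5 mL → factor 5000/500 = 10
Step 2: 10 μL + 40 μL = 50 μL total → factor 50/10 = 5
Step 3: 10-fold → factor 10
Step 4: 0.1 mL + 1.9 mL = 2 mL total → factor 2/0.1 = 20
Dilution factor through tube #4 = 10 × 5 × 10 × 20 = 10000
[tube #4] = 2.50 μg/mL / 10000 = 0.0002500 μg/mL = 0.250 ng/mL

0.250 ng/mL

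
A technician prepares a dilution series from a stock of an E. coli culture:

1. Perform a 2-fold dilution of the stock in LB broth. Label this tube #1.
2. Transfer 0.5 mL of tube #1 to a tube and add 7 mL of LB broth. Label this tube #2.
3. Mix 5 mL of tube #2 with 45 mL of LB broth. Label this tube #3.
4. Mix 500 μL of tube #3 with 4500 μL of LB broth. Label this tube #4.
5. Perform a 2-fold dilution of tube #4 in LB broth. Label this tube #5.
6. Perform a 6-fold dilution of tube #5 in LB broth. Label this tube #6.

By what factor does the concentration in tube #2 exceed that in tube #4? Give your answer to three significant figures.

Step 1: 2-fold → factor 2
Step 2: 0.5 mL + 7 mL = 7.5 mL total → factor 7.5/0.5 = 15
Step 3: 5 mL + 45 mL = 50 mL total → factor 50/5 = 10
Step 4: 500 μL + 4500 μL = 5000 μL total → factor 5000/500 = 10
Dilution factor to tube #2 = 30; to tube #4 = 3000
[tube #2]/[tube #4] = (factor to tube #4)/(factor to tube #2) = 3000/30 = 100

100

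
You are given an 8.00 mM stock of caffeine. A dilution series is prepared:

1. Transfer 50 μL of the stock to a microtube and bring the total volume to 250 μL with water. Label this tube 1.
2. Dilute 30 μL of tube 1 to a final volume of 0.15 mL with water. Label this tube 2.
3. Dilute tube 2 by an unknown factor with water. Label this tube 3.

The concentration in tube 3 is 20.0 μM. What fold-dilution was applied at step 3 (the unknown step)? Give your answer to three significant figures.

Step 1: 50 μL brought to 250 μL → factor 250/50 = 5
Step 2: 30 μL brought to 0.15 mL → factor 150/30 = 5
Step 3: unknown factor x
Product of known-step factors = 25
Overall factor = 8.00 mM / (20.0 μM) = 400
x = 400 / 25 = 16.0

16.0-fold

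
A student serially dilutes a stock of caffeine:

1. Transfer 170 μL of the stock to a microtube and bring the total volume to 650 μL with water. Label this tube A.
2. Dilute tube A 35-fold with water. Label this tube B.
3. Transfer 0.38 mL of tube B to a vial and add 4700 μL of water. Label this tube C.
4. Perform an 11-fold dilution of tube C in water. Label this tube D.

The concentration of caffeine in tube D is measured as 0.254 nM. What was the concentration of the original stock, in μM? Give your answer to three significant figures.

5.00 μM

Step 1: 170 μL brought to 650 μL → factor 650/170 = 3.8235
Step 2: 35-fold → factor 35
Step 3: 0.38 mL + 4700 μL = 5.08 mL total → factor 5.08/0.38 = 13.368
Step 4: 11-fold → factor 11
Overall dilution factor = 3.8235 × 35 × 13.368 × 11 = 19679
Stock = 0.254 nM × 19679 = 4998 nM = 5.00 μM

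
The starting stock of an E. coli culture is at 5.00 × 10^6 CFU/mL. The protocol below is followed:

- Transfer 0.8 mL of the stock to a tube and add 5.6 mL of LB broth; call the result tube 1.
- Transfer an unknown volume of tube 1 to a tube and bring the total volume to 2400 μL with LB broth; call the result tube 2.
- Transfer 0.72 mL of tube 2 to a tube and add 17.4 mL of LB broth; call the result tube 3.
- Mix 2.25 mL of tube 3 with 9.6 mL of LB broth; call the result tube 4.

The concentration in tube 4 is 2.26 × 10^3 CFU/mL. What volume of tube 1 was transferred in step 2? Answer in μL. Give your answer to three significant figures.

Step 1: 0.8 mL + 5.6 mL = 6.4 mL total → factor 6.4/0.8 = 8
Step 2: v brought to 2400 μL → factor = 2400 μL/v
Step 3: 0.72 mL + 17.4 mL = 18.12 mL total → factor 18.12/0.72 = 25.167
Step 4: 2.25 mL + 9.6 mL = 11.85 mL total → factor 11.85/2.25 = 5.2667
Product of known-step factors = 1060.4
Overall factor = 5.00 × 10^6 CFU/mL / (2.26 × 10^3 CFU/mL) = 2212.4
Step-2 factor = 2212.4 / 1060.4 = 2.0865
v = 2400 μL / 2.0865 = 1.15 × 10^3 μL

1.15 × 10^3 μL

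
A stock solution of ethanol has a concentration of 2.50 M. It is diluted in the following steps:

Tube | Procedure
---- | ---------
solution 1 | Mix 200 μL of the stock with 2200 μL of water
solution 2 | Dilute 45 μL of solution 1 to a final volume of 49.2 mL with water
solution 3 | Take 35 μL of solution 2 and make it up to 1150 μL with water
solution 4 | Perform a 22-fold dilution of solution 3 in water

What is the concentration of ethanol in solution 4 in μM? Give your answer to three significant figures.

0.264 μM

Step 1: 200 μL + 2200 μL = 2400 μL total → factor 2400/200 = 12
Step 2: 45 μL brought to 49.2 mL → factor 49200/45 = 1093.3
Step 3: 35 μL brought to 1150 μL → factor 1150/35 = 32.857
Step 4: 22-fold → factor 22
Overall dilution factor = 12 × 1093.3 × 32.857 × 22 = 9.4839 × 10^6
Final = 2.50 M / 9.4839 × 10^6 = 2.636 × 10^-7 M = 0.264 μM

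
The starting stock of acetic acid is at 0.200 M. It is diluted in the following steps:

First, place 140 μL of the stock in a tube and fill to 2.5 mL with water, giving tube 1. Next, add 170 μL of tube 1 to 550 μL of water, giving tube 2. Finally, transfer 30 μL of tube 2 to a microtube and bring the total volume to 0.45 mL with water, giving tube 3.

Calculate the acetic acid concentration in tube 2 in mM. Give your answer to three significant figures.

2.64 mM

Step 1: 140 μL brought to 2.5 mL → factor 2500/140 = 17.857
Step 2: 170 μL + 550 μL = 720 μL total → factor 720/170 = 4.2353
Dilution factor through tube 2 = 17.857 × 4.2353 = 75.63
[tube 2] = 0.200 M / 75.63 = 0.002644 M = 2.64 mM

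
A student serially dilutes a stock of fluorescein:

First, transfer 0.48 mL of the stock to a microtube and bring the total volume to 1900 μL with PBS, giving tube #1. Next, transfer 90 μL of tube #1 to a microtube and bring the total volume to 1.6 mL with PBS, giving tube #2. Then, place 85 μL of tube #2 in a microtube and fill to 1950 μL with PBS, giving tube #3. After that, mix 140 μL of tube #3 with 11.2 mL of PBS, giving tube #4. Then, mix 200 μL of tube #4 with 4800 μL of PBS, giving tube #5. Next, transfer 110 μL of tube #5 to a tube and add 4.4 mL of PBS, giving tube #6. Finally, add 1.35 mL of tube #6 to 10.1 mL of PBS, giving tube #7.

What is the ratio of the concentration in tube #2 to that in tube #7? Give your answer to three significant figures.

1.62 × 10^7

Step 1: 0.48 mL brought to 1900 μL → factor 1.9/0.48 = 3.9583
Step 2: 90 μL brought to 1.6 mL → factor 1600/90 = 17.778
Step 3: 85 μL brought to 1950 μL → factor 1950/85 = 22.941
Step 4: 140 μL + 11.2 mL = 11340 μL total → factor 11340/140 = 81
Step 5: 200 μL + 4800 μL = 5000 μL total → factor 5000/200 = 25
Step 6: 110 μL + 4.4 mL = 4510 μL total → factor 4510/110 = 41
Step 7: 1.35 mL + 10.1 mL = 11.45 mL total → factor 11.45/1.35 = 8.4815
Dilution factor to tube #2 = 70.37; to tube #7 = 1.1368 × 10^9
[tube #2]/[tube #7] = (factor to tube #7)/(factor to tube #2) = 1.1368 × 10^9/70.37 = 1.62 × 10^7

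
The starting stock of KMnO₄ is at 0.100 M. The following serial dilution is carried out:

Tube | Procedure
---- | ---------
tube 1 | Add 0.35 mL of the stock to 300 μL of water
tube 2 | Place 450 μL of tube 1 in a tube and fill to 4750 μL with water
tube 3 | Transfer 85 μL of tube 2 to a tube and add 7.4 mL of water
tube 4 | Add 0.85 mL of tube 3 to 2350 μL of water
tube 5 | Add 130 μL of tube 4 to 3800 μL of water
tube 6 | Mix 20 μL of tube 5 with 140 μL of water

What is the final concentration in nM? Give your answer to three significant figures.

Step 1: 0.35 mL + 300 μL = 0.65 mL total → factor 0.65/0.35 = 1.8571
Step 2: 450 μL brought to 4750 μL → factor 4750/450 = 10.556
Step 3: 85 μL + 7.4 mL = 7485 μL total → factor 7485/85 = 88.059
Step 4: 0.85 mL + 2350 μL = 3.2 mL total → factor 3.2/0.85 = 3.7647
Step 5: 130 μL + 3800 μL = 3930 μL total → factor 3930/130 = 30.231
Step 6: 20 μL + 140 μL = 160 μL total → factor 160/20 = 8
Overall dilution factor = 1.8571 × 10.556 × 88.059 × 3.7647 × 30.231 × 8 = 1.5717 × 10^6
Final = 0.100 M / 1.5717 × 10^6 = 6.363 × 10^-8 M = 63.6 nM

63.6 nM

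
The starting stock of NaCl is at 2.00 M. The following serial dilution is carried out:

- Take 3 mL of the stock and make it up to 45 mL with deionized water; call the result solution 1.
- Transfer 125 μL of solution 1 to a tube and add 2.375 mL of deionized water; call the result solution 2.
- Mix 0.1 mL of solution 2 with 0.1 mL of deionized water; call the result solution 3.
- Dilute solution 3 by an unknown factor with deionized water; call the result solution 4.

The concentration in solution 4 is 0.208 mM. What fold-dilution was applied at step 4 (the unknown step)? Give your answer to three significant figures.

16.0-fold

Step 1: 3 mL brought to 45 mL → factor 45/3 = 15
Step 2: 125 μL + 2.375 mL = 2500 μL total → factor 2500/125 = 20
Step 3: 0.1 mL + 0.1 mL = 0.2 mL total → factor 0.2/0.1 = 2
Step 4: unknown factor x
Product of known-step factors = 600
Overall factor = 2.00 M / (0.208 mM) = 9615.4
x = 9615.4 / 600 = 16.0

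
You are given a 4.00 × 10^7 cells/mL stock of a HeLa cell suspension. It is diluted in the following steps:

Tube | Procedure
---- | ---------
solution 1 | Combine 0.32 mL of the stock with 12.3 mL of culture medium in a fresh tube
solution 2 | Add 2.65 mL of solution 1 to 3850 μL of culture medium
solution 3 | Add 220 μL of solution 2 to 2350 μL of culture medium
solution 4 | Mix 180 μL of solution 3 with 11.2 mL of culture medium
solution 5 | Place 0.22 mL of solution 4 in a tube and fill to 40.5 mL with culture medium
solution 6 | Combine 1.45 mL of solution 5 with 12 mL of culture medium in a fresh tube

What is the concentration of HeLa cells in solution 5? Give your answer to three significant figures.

Step 1: 0.32 mL + 12.3 mL = 12.62 mL total → factor 12.62/0.32 = 39.438
Step 2: 2.65 mL + 3850 μL = 6.5 mL total → factor 6.5/2.65 = 2.4528
Step 3: 220 μL + 2350 μL = 2570 μL total → factor 2570/220 = 11.682
Step 4: 180 μL + 11.2 mL = 11380 μL total → factor 11380/180 = 63.222
Step 5: 0.22 mL brought to 40.5 mL → factor 40.5/0.22 = 184.09
Dilution factor through solution 5 = 39.438 × 2.4528 × 11.682 × 63.222 × 184.09 = 1.3152 × 10^7
[solution 5] = 4.00 × 10^7 cells/mL / 1.3152 × 10^7 = 3.04 cells/mL

3.04 cells/mL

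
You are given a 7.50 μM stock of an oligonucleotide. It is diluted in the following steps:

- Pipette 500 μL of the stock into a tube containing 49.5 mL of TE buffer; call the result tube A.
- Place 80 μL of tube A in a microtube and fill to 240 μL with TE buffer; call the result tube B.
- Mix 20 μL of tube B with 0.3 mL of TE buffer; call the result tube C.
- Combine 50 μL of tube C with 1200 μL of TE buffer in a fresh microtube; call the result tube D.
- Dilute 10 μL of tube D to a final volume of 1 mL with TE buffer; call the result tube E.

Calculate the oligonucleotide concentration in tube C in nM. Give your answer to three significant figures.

1.56 nM

Step 1: 500 μL + 49.5 mL = 50000 μL total → factor 50000/500 = 100
Step 2: 80 μL brought to 240 μL → factor 240/80 = 3
Step 3: 20 μL + 0.3 mL = 320 μL total → factor 320/20 = 16
Dilution factor through tube C = 100 × 3 × 16 = 4800
[tube C] = 7.50 μM / 4800 = 0.001563 μM = 1.56 nM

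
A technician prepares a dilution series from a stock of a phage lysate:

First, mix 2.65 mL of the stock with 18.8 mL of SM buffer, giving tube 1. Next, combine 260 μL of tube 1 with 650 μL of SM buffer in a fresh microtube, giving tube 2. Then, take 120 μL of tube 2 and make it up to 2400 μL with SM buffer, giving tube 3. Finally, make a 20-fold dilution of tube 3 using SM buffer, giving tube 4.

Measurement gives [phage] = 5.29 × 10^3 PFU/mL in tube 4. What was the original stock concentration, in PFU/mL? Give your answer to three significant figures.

Step 1: 2.65 mL + 18.8 mL = 21.45 mL total → factor 21.45/2.65 = 8.0943
Step 2: 260 μL + 650 μL = 910 μL total → factor 910/260 = 3.5
Step 3: 120 μL brought to 2400 μL → factor 2400/120 = 20
Step 4: 20-fold → factor 20
Overall dilution factor = 8.0943 × 3.5 × 20 × 20 = 11332
Stock = 5.29 × 10^3 PFU/mL × 11332 = 5.99 × 10^7 PFU/mL

5.99 × 10^7 PFU/mL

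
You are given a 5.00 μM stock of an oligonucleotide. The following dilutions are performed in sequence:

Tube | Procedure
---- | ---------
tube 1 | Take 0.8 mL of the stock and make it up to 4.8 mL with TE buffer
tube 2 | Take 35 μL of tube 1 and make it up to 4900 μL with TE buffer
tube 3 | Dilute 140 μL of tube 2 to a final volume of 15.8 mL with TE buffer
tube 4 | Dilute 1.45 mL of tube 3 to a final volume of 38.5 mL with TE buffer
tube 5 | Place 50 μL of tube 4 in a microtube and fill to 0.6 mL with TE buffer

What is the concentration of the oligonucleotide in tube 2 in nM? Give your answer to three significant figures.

Step 1: 0.8 mL brought to 4.8 mL → factor 4.8/0.8 = 6
Step 2: 35 μL brought to 4900 μL → factor 4900/35 = 140
Dilution factor through tube 2 = 6 × 140 = 840
[tube 2] = 5.00 μM / 840 = 0.005952 μM = 5.95 nM

5.95 nM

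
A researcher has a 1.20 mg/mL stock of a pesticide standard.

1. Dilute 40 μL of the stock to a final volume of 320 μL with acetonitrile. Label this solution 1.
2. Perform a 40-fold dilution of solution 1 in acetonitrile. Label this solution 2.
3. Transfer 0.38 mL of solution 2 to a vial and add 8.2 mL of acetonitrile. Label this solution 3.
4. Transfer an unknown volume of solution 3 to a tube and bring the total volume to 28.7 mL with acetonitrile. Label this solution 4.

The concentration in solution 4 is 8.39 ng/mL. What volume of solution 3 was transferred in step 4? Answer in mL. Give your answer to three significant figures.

Step 1: 40 μL brought to 320 μL → factor 320/40 = 8
Step 2: 40-fold → factor 40
Step 3: 0.38 mL + 8.2 mL = 8.58 mL total → factor 8.58/0.38 = 22.579
Step 4: v brought to 28.7 mL → factor = 28.7 mL/v
Product of known-step factors = 7225.3
Overall factor = 1.20 mg/mL / (8.39 ng/mL) = 1.4303 × 10^5
Step-4 factor = 1.4303 × 10^5 / 7225.3 = 19.795
v = 28.7 mL / 19.795 = 1.45 mL

1.45 mL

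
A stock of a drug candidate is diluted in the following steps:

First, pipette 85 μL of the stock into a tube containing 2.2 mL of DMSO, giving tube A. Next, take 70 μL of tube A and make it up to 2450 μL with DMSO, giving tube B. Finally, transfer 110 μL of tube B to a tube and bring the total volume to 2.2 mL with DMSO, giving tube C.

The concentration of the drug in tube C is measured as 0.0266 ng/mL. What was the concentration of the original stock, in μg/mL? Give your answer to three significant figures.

0.501 μg/mL

Step 1: 85 μL + 2.2 mL = 2285 μL total → factor 2285/85 = 26.882
Step 2: 70 μL brought to 2450 μL → factor 2450/70 = 35
Step 3: 110 μL brought to 2.2 mL → factor 2200/110 = 20
Overall dilution factor = 26.882 × 35 × 20 = 18818
Stock = 0.0266 ng/mL × 18818 = 500.5 ng/mL = 0.501 μg/mL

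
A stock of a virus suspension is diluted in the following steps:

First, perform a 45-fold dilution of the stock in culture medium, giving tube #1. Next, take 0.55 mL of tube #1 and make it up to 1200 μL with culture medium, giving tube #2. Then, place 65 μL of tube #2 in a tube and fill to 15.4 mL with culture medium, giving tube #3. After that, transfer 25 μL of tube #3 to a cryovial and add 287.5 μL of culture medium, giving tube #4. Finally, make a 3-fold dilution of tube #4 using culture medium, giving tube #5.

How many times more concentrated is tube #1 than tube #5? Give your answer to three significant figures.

Step 1: 45-fold → factor 45
Step 2: 0.55 mL brought to 1200 μL → factor 1.2/0.55 = 2.1818
Step 3: 65 μL brought to 15.4 mL → factor 15400/65 = 236.92
Step 4: 25 μL + 287.5 μL = 312.5 μL total → factor 312.5/25 = 12.5
Step 5: 3-fold → factor 3
Dilution factor to tube #1 = 45; to tube #5 = 8.7231 × 10^5
[tube #1]/[tube #5] = (factor to tube #5)/(factor to tube #1) = 8.7231 × 10^5/45 = 1.94 × 10^4

1.94 × 10^4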